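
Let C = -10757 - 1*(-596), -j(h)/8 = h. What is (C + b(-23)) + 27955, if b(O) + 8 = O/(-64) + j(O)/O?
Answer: 1137815/64 ≈ 17778.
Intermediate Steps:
j(h) = -8*h
C = -10161 (C = -10757 + 596 = -10161)
b(O) = -16 - O/64 (b(O) = -8 + (O/(-64) + (-8*O)/O) = -8 + (O*(-1/64) - 8) = -8 + (-O/64 - 8) = -8 + (-8 - O/64) = -16 - O/64)
(C + b(-23)) + 27955 = (-10161 + (-16 - 1/64*(-23))) + 27955 = (-10161 + (-16 + 23/64)) + 27955 = (-10161 - 1001/64) + 27955 = -651305/64 + 27955 = 1137815/64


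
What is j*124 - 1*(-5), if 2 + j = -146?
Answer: -18347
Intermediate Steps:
j = -148 (j = -2 - 146 = -148)
j*124 - 1*(-5) = -148*124 - 1*(-5) = -18352 + 5 = -18347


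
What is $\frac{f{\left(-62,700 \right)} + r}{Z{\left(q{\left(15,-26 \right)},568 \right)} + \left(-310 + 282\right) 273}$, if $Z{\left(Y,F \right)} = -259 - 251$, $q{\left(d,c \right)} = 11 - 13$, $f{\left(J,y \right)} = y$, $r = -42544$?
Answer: $\frac{6974}{1359} \approx 5.1317$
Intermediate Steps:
$q{\left(d,c \right)} = -2$
$Z{\left(Y,F \right)} = -510$
$\frac{f{\left(-62,700 \right)} + r}{Z{\left(q{\left(15,-26 \right)},568 \right)} + \left(-310 + 282\right) 273} = \frac{700 - 42544}{-510 + \left(-310 + 282\right) 273} = - \frac{41844}{-510 - 7644} = - \frac{41844}{-8154} = \left(-41844\right) \left(- \frac{1}{8154}\right) = \frac{6974}{1359}$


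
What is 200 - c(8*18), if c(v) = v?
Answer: 56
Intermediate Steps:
200 - c(8*18) = 200 - 8*18 = 200 - 1*144 = 200 - 144 = 56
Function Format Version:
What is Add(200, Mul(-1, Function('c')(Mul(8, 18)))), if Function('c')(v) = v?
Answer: 56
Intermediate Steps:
Add(200, Mul(-1, Function('c')(Mul(8, 18)))) = Add(200, Mul(-1, Mul(8, 18))) = Add(200, Mul(-1, 144)) = Add(200, -144) = 56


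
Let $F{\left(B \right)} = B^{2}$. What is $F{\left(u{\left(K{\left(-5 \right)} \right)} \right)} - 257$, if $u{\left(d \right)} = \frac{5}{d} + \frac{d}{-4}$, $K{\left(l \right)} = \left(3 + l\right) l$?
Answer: $-253$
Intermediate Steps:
$K{\left(l \right)} = l \left(3 + l\right)$
$u{\left(d \right)} = \frac{5}{d} - \frac{d}{4}$ ($u{\left(d \right)} = \frac{5}{d} + d \left(- \frac{1}{4}\right) = \frac{5}{d} - \frac{d}{4}$)
$F{\left(u{\left(K{\left(-5 \right)} \right)} \right)} - 257 = \left(\frac{5}{\left(-5\right) \left(3 - 5\right)} - \frac{\left(-5\right) \left(3 - 5\right)}{4}\right)^{2} - 257 = \left(\frac{5}{\left(-5\right) \left(-2\right)} - \frac{\left(-5\right) \left(-2\right)}{4}\right)^{2} - 257 = \left(\frac{5}{10} - \frac{5}{2}\right)^{2} - 257 = \left(5 \cdot \frac{1}{10} - \frac{5}{2}\right)^{2} - 257 = \left(\frac{1}{2} - \frac{5}{2}\right)^{2} - 257 = \left(-2\right)^{2} - 257 = 4 - 257 = -253$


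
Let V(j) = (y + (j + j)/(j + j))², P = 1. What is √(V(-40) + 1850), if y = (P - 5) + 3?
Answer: 5*√74 ≈ 43.012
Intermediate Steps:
y = -1 (y = (1 - 5) + 3 = -4 + 3 = -1)
V(j) = 0 (V(j) = (-1 + (j + j)/(j + j))² = (-1 + (2*j)/((2*j)))² = (-1 + (2*j)*(1/(2*j)))² = (-1 + 1)² = 0² = 0)
√(V(-40) + 1850) = √(0 + 1850) = √1850 = 5*√74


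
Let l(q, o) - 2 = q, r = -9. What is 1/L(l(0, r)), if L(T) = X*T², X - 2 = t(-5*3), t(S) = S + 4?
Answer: -1/36 ≈ -0.027778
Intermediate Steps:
t(S) = 4 + S
X = -9 (X = 2 + (4 - 5*3) = 2 + (4 - 15) = 2 - 11 = -9)
l(q, o) = 2 + q
L(T) = -9*T²
1/L(l(0, r)) = 1/(-9*(2 + 0)²) = 1/(-9*2²) = 1/(-9*4) = 1/(-36) = -1/36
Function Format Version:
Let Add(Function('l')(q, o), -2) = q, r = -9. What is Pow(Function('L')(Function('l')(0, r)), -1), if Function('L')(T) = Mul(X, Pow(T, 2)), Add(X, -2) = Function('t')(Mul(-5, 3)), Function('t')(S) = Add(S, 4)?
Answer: Rational(-1, 36) ≈ -0.027778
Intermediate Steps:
Function('t')(S) = Add(4, S)
X = -9 (X = Add(2, Add(4, Mul(-5, 3))) = Add(2, Add(4, -15)) = Add(2, -11) = -9)
Function('l')(q, o) = Add(2, q)
Function('L')(T) = Mul(-9, Pow(T, 2))
Pow(Function('L')(Function('l')(0, r)), -1) = Pow(Mul(-9, Pow(Add(2, 0), 2)), -1) = Pow(Mul(-9, Pow(2, 2)), -1) = Pow(Mul(-9, 4), -1) = Pow(-36, -1) = Rational(-1, 36)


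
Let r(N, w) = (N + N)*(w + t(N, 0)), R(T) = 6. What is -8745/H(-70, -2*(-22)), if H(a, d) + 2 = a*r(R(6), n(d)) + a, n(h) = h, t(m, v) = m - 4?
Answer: 2915/12904 ≈ 0.22590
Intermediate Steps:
t(m, v) = -4 + m
r(N, w) = 2*N*(-4 + N + w) (r(N, w) = (N + N)*(w + (-4 + N)) = (2*N)*(-4 + N + w) = 2*N*(-4 + N + w))
H(a, d) = -2 + a + a*(24 + 12*d) (H(a, d) = -2 + (a*(2*6*(-4 + 6 + d)) + a) = -2 + (a*(2*6*(2 + d)) + a) = -2 + (a*(24 + 12*d) + a) = -2 + (a + a*(24 + 12*d)) = -2 + a + a*(24 + 12*d))
-8745/H(-70, -2*(-22)) = -8745/(-2 - 70 + 12*(-70)*(2 - 2*(-22))) = -8745/(-2 - 70 + 12*(-70)*(2 + 44)) = -8745/(-2 - 70 + 12*(-70)*46) = -8745/(-2 - 70 - 38640) = -8745/(-38712) = -8745*(-1/38712) = 2915/12904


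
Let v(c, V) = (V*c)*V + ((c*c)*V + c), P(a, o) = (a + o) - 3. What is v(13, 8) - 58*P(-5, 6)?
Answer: 2313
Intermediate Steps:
P(a, o) = -3 + a + o
v(c, V) = c + V*c² + c*V² (v(c, V) = c*V² + (c²*V + c) = c*V² + (V*c² + c) = c*V² + (c + V*c²) = c + V*c² + c*V²)
v(13, 8) - 58*P(-5, 6) = 13*(1 + 8² + 8*13) - 58*(-3 - 5 + 6) = 13*(1 + 64 + 104) - 58*(-2) = 13*169 + 116 = 2197 + 116 = 2313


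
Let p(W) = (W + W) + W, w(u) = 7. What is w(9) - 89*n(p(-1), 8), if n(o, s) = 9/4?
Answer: -773/4 ≈ -193.25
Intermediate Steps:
p(W) = 3*W (p(W) = 2*W + W = 3*W)
n(o, s) = 9/4 (n(o, s) = 9*(¼) = 9/4)
w(9) - 89*n(p(-1), 8) = 7 - 89*9/4 = 7 - 801/4 = -773/4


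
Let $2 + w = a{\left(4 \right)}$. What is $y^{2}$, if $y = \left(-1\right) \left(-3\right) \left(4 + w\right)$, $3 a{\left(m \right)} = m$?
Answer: $100$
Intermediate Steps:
$a{\left(m \right)} = \frac{m}{3}$
$w = - \frac{2}{3}$ ($w = -2 + \frac{1}{3} \cdot 4 = -2 + \frac{4}{3} = - \frac{2}{3} \approx -0.66667$)
$y = 10$ ($y = \left(-1\right) \left(-3\right) \left(4 - \frac{2}{3}\right) = 3 \cdot \frac{10}{3} = 10$)
$y^{2} = 10^{2} = 100$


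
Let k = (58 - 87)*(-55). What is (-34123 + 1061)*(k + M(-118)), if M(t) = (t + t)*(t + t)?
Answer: -1894155042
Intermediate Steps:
k = 1595 (k = -29*(-55) = 1595)
M(t) = 4*t² (M(t) = (2*t)*(2*t) = 4*t²)
(-34123 + 1061)*(k + M(-118)) = (-34123 + 1061)*(1595 + 4*(-118)²) = -33062*(1595 + 4*13924) = -33062*(1595 + 55696) = -33062*57291 = -1894155042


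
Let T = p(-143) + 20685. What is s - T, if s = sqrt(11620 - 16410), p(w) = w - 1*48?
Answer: -20494 + I*sqrt(4790) ≈ -20494.0 + 69.21*I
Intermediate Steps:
p(w) = -48 + w (p(w) = w - 48 = -48 + w)
s = I*sqrt(4790) (s = sqrt(-4790) = I*sqrt(4790) ≈ 69.21*I)
T = 20494 (T = (-48 - 143) + 20685 = -191 + 20685 = 20494)
s - T = I*sqrt(4790) - 1*20494 = I*sqrt(4790) - 20494 = -20494 + I*sqrt(4790)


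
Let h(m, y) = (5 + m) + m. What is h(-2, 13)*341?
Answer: 341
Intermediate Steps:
h(m, y) = 5 + 2*m
h(-2, 13)*341 = (5 + 2*(-2))*341 = (5 - 4)*341 = 1*341 = 341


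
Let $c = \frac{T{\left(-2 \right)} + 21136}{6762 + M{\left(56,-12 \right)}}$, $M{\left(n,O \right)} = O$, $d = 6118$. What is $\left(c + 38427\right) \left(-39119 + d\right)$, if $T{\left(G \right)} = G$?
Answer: $- \frac{4280285537692}{3375} \approx -1.2682 \cdot 10^{9}$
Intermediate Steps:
$c = \frac{10567}{3375}$ ($c = \frac{-2 + 21136}{6762 - 12} = \frac{21134}{6750} = 21134 \cdot \frac{1}{6750} = \frac{10567}{3375} \approx 3.131$)
$\left(c + 38427\right) \left(-39119 + d\right) = \left(\frac{10567}{3375} + 38427\right) \left(-39119 + 6118\right) = \frac{129701692}{3375} \left(-33001\right) = - \frac{4280285537692}{3375}$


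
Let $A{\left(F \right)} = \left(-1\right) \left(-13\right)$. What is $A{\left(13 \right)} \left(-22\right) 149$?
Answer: $-42614$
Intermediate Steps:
$A{\left(F \right)} = 13$
$A{\left(13 \right)} \left(-22\right) 149 = 13 \left(-22\right) 149 = \left(-286\right) 149 = -42614$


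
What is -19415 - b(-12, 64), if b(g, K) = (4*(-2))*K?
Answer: -18903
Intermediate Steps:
b(g, K) = -8*K
-19415 - b(-12, 64) = -19415 - (-8)*64 = -19415 - 1*(-512) = -19415 + 512 = -18903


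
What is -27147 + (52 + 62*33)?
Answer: -25049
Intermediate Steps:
-27147 + (52 + 62*33) = -27147 + (52 + 2046) = -27147 + 2098 = -25049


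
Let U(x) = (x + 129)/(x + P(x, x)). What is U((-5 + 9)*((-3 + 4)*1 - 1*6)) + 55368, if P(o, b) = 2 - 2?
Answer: 1107251/20 ≈ 55363.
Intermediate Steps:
P(o, b) = 0
U(x) = (129 + x)/x (U(x) = (x + 129)/(x + 0) = (129 + x)/x)
U((-5 + 9)*((-3 + 4)*1 - 1*6)) + 55368 = (129 + (-5 + 9)*((-3 + 4)*1 - 1*6))/(((-5 + 9)*((-3 + 4)*1 - 1*6))) + 55368 = (129 + 4*(1*1 - 6))/((4*(1*1 - 6))) + 55368 = (129 + 4*(1 - 6))/((4*(1 - 6))) + 55368 = (129 + 4*(-5))/((4*(-5))) + 55368 = (129 - 20)/(-20) + 55368 = -1/20*109 + 55368 = -109/20 + 55368 = 1107251/20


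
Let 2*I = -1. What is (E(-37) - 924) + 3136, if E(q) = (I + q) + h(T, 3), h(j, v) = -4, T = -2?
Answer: 4341/2 ≈ 2170.5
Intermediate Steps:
I = -½ (I = (½)*(-1) = -½ ≈ -0.50000)
E(q) = -9/2 + q (E(q) = (-½ + q) - 4 = -9/2 + q)
(E(-37) - 924) + 3136 = ((-9/2 - 37) - 924) + 3136 = (-83/2 - 924) + 3136 = -1931/2 + 3136 = 4341/2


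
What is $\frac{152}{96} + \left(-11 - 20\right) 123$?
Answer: $- \frac{45737}{12} \approx -3811.4$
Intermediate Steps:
$\frac{152}{96} + \left(-11 - 20\right) 123 = 152 \cdot \frac{1}{96} - 3813 = \frac{19}{12} - 3813 = - \frac{45737}{12}$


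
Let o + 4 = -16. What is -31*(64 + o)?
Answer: -1364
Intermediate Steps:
o = -20 (o = -4 - 16 = -20)
-31*(64 + o) = -31*(64 - 20) = -31*44 = -1364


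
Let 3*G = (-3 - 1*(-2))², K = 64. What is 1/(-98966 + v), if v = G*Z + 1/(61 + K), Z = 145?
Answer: -375/37094122 ≈ -1.0109e-5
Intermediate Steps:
G = ⅓ (G = (-3 - 1*(-2))²/3 = (-3 + 2)²/3 = (⅓)*(-1)² = (⅓)*1 = ⅓ ≈ 0.33333)
v = 18128/375 (v = (⅓)*145 + 1/(61 + 64) = 145/3 + 1/125 = 18128/375 ≈ 48.341)
1/(-98966 + v) = 1/(-98966 + 18128/375) = 1/(-37094122/375) = -375/37094122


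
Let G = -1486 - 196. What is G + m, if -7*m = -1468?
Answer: -10306/7 ≈ -1472.3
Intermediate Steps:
G = -1682
m = 1468/7 (m = -⅐*(-1468) = 1468/7 ≈ 209.71)
G + m = -1682 + 1468/7 = -10306/7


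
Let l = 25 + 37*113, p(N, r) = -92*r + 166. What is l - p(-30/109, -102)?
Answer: -5344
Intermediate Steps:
p(N, r) = 166 - 92*r
l = 4206 (l = 25 + 4181 = 4206)
l - p(-30/109, -102) = 4206 - (166 - 92*(-102)) = 4206 - (166 + 9384) = 4206 - 1*9550 = 4206 - 9550 = -5344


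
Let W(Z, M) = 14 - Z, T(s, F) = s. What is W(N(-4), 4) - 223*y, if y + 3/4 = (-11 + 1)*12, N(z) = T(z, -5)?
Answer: 107781/4 ≈ 26945.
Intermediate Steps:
N(z) = z
y = -483/4 (y = -¾ + (-11 + 1)*12 = -¾ - 10*12 = -¾ - 120 = -483/4 ≈ -120.75)
W(N(-4), 4) - 223*y = (14 - 1*(-4)) - 223*(-483/4) = (14 + 4) + 107709/4 = 18 + 107709/4 = 107781/4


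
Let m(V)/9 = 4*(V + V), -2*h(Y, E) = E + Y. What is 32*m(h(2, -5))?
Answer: 3456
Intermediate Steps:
h(Y, E) = -E/2 - Y/2 (h(Y, E) = -(E + Y)/2 = -E/2 - Y/2)
m(V) = 72*V (m(V) = 9*(4*(V + V)) = 9*(4*(2*V)) = 9*(8*V) = 72*V)
32*m(h(2, -5)) = 32*(72*(-1/2*(-5) - 1/2*2)) = 32*(72*(5/2 - 1)) = 32*(72*(3/2)) = 32*108 = 3456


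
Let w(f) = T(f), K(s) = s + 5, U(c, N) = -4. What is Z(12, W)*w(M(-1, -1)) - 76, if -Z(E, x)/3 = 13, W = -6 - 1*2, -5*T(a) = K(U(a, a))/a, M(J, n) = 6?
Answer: -747/10 ≈ -74.700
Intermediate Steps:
K(s) = 5 + s
T(a) = -1/(5*a) (T(a) = -(5 - 4)/(5*a) = -1/(5*a))
W = -8 (W = -6 - 2 = -8)
w(f) = -1/(5*f)
Z(E, x) = -39 (Z(E, x) = -3*13 = -39)
Z(12, W)*w(M(-1, -1)) - 76 = -(-39)/(5*6) - 76 = -39*(-1/30) - 76 = 13/10 - 76 = -747/10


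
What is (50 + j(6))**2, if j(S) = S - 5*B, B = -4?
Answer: 5776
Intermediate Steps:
j(S) = 20 + S (j(S) = S - 5*(-4) = S + 20 = 20 + S)
(50 + j(6))**2 = (50 + (20 + 6))**2 = (50 + 26)**2 = 76**2 = 5776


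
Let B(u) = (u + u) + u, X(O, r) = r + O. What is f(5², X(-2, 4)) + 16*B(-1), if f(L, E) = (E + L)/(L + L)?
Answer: -2373/50 ≈ -47.460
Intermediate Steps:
X(O, r) = O + r
f(L, E) = (E + L)/(2*L) (f(L, E) = (E + L)/((2*L)) = (E + L)*(1/(2*L)) = (E + L)/(2*L))
B(u) = 3*u (B(u) = 2*u + u = 3*u)
f(5², X(-2, 4)) + 16*B(-1) = ((-2 + 4) + 5²)/(2*(5²)) + 16*(3*(-1)) = (½)*(2 + 25)/25 + 16*(-3) = (½)*(1/25)*27 - 48 = 27/50 - 48 = -2373/50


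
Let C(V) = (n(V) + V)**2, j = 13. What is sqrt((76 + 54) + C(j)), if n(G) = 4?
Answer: sqrt(419) ≈ 20.469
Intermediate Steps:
C(V) = (4 + V)**2
sqrt((76 + 54) + C(j)) = sqrt((76 + 54) + (4 + 13)**2) = sqrt(130 + 17**2) = sqrt(130 + 289) = sqrt(419)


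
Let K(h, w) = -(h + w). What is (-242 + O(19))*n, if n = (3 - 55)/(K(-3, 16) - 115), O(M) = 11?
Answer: -3003/32 ≈ -93.844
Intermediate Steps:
K(h, w) = -h - w
n = 13/32 (n = (3 - 55)/((-1*(-3) - 1*16) - 115) = -52/((3 - 16) - 115) = -52/(-13 - 115) = -52/(-128) = -52*(-1/128) = 13/32 ≈ 0.40625)
(-242 + O(19))*n = (-242 + 11)*(13/32) = -231*13/32 = -3003/32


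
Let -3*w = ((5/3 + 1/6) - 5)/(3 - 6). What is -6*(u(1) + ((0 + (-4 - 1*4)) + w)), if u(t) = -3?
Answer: 613/9 ≈ 68.111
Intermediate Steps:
w = -19/54 (w = -((5/3 + 1/6) - 5)/(3*(3 - 6)) = -((5*(1/3) + 1*(1/6)) - 5)/(3*(-3)) = -((5/3 + 1/6) - 5)*(-1)/(3*3) = -(11/6 - 5)*(-1)/(3*3) = -(-19)*(-1)/(18*3) = -1/3*19/18 = -19/54 ≈ -0.35185)
-6*(u(1) + ((0 + (-4 - 1*4)) + w)) = -6*(-3 + ((0 + (-4 - 1*4)) - 19/54)) = -6*(-3 + ((0 + (-4 - 4)) - 19/54)) = -6*(-3 + ((0 - 8) - 19/54)) = -6*(-3 + (-8 - 19/54)) = -6*(-3 - 451/54) = -6*(-613/54) = 613/9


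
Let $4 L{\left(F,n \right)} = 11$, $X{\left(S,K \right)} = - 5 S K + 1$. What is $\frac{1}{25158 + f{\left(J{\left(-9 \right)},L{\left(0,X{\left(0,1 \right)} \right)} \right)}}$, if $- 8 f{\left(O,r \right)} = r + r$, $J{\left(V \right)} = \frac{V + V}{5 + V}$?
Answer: $\frac{16}{402517} \approx 3.975 \cdot 10^{-5}$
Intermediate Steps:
$J{\left(V \right)} = \frac{2 V}{5 + V}$
$X{\left(S,K \right)} = 1 - 5 K S$ ($X{\left(S,K \right)} = - 5 K S + 1 = 1 - 5 K S$)
$L{\left(F,n \right)} = \frac{11}{4}$ ($L{\left(F,n \right)} = \frac{1}{4} \cdot 11 = \frac{11}{4}$)
$f{\left(O,r \right)} = - \frac{r}{4}$ ($f{\left(O,r \right)} = - \frac{r + r}{8} = - \frac{2 r}{8} = - \frac{r}{4}$)
$\frac{1}{25158 + f{\left(J{\left(-9 \right)},L{\left(0,X{\left(0,1 \right)} \right)} \right)}} = \frac{1}{25158 - \frac{11}{16}} = \frac{1}{\frac{402517}{16}} = \frac{16}{402517}$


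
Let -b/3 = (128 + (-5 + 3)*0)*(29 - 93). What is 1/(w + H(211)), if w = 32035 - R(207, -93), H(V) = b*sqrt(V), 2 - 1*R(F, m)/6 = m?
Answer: -31465/126449686511 + 24576*sqrt(211)/126449686511 ≈ 2.5743e-6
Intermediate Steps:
R(F, m) = 12 - 6*m
b = 24576 (b = -3*(128 + (-5 + 3)*0)*(29 - 93) = -3*(128 - 2*0)*(-64) = -3*(128 + 0)*(-64) = -384*(-64) = -3*(-8192) = 24576)
H(V) = 24576*sqrt(V)
w = 31465 (w = 32035 - (12 - 6*(-93)) = 32035 - (12 + 558) = 32035 - 1*570 = 32035 - 570 = 31465)
1/(w + H(211)) = 1/(31465 + 24576*sqrt(211))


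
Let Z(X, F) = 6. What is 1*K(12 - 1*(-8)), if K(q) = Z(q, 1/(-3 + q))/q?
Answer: 3/10 ≈ 0.30000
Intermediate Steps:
K(q) = 6/q
1*K(12 - 1*(-8)) = 1*(6/(12 - 1*(-8))) = 1*(6/(12 + 8)) = 1*(6/20) = 1*(6*(1/20)) = 1*(3/10) = 3/10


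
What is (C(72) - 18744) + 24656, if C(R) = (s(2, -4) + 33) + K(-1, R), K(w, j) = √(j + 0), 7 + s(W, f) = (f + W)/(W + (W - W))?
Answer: 5937 + 6*√2 ≈ 5945.5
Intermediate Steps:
s(W, f) = -7 + (W + f)/W (s(W, f) = -7 + (f + W)/(W + (W - W)) = -7 + (W + f)/(W + 0) = -7 + (W + f)/W)
K(w, j) = √j
C(R) = 25 + √R (C(R) = ((-6 - 4/2) + 33) + √R = ((-6 - 4*½) + 33) + √R = ((-6 - 2) + 33) + √R = (-8 + 33) + √R = 25 + √R)
(C(72) - 18744) + 24656 = ((25 + √72) - 18744) + 24656 = ((25 + 6*√2) - 18744) + 24656 = (-18719 + 6*√2) + 24656 = 5937 + 6*√2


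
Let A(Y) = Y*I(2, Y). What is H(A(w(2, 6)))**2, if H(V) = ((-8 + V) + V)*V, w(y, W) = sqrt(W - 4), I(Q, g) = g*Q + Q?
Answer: 768 + 512*sqrt(2) ≈ 1492.1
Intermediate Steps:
I(Q, g) = Q + Q*g (I(Q, g) = Q*g + Q = Q + Q*g)
w(y, W) = sqrt(-4 + W)
A(Y) = Y*(2 + 2*Y) (A(Y) = Y*(2*(1 + Y)) = Y*(2 + 2*Y))
H(V) = V*(-8 + 2*V) (H(V) = (-8 + 2*V)*V = V*(-8 + 2*V))
H(A(w(2, 6)))**2 = (2*(2*sqrt(-4 + 6)*(1 + sqrt(-4 + 6)))*(-4 + 2*sqrt(-4 + 6)*(1 + sqrt(-4 + 6))))**2 = (2*(2*sqrt(2)*(1 + sqrt(2)))*(-4 + 2*sqrt(2)*(1 + sqrt(2))))**2 = (4*sqrt(2)*(1 + sqrt(2))*(-4 + 2*sqrt(2)*(1 + sqrt(2))))**2 = 32*(1 + sqrt(2))**2*(-4 + 2*sqrt(2)*(1 + sqrt(2)))**2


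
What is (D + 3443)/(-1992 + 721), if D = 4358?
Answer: -7801/1271 ≈ -6.1377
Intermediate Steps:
(D + 3443)/(-1992 + 721) = (4358 + 3443)/(-1992 + 721) = 7801/(-1271) = 7801*(-1/1271) = -7801/1271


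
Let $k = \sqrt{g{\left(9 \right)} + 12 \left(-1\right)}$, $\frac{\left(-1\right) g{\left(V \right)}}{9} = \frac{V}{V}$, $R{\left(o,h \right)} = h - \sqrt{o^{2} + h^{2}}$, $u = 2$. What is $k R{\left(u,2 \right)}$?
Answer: $2 i \left(\sqrt{21} - \sqrt{42}\right) \approx - 3.7963 i$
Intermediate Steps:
$R{\left(o,h \right)} = h - \sqrt{h^{2} + o^{2}}$
$g{\left(V \right)} = -9$ ($g{\left(V \right)} = - 9 \frac{V}{V} = \left(-9\right) 1 = -9$)
$k = i \sqrt{21}$ ($k = \sqrt{-9 + 12 \left(-1\right)} = \sqrt{-9 - 12} = \sqrt{-21} = i \sqrt{21} \approx 4.5826 i$)
$k R{\left(u,2 \right)} = i \sqrt{21} \left(2 - \sqrt{2^{2} + 2^{2}}\right) = i \sqrt{21} \left(2 - \sqrt{4 + 4}\right) = i \sqrt{21} \left(2 - \sqrt{8}\right) = i \sqrt{21} \left(2 - 2 \sqrt{2}\right)$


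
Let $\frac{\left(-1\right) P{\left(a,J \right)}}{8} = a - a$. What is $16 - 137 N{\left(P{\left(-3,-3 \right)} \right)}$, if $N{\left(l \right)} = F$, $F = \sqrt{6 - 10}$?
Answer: $16 - 274 i \approx 16.0 - 274.0 i$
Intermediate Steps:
$P{\left(a,J \right)} = 0$ ($P{\left(a,J \right)} = - 8 \left(a - a\right) = \left(-8\right) 0 = 0$)
$F = 2 i$ ($F = \sqrt{6 - 10} = \sqrt{-4} = 2 i \approx 2.0 i$)
$N{\left(l \right)} = 2 i$
$16 - 137 N{\left(P{\left(-3,-3 \right)} \right)} = 16 - 137 \cdot 2 i = 16 - 274 i$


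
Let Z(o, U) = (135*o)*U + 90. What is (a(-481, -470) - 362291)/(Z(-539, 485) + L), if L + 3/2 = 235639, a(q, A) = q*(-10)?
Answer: 714962/70110595 ≈ 0.010198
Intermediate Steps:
a(q, A) = -10*q
L = 471275/2 (L = -3/2 + 235639 = 471275/2 ≈ 2.3564e+5)
Z(o, U) = 90 + 135*U*o (Z(o, U) = 135*U*o + 90 = 90 + 135*U*o)
(a(-481, -470) - 362291)/(Z(-539, 485) + L) = (-10*(-481) - 362291)/((90 + 135*485*(-539)) + 471275/2) = (4810 - 362291)/((90 - 35291025) + 471275/2) = -357481/(-35290935 + 471275/2) = -357481/(-70110595/2) = -357481*(-2/70110595) = 714962/70110595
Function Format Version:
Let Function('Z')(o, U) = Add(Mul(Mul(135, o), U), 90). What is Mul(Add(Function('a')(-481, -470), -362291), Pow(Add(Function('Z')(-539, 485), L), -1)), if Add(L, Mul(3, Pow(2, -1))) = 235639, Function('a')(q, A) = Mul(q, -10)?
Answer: Rational(714962, 70110595) ≈ 0.010198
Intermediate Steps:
Function('a')(q, A) = Mul(-10, q)
L = Rational(471275, 2) (L = Add(Rational(-3, 2), 235639) = Rational(471275, 2) ≈ 2.3564e+5)
Function('Z')(o, U) = Add(90, Mul(135, U, o)) (Function('Z')(o, U) = Add(Mul(135, U, o), 90) = Add(90, Mul(135, U, o)))
Mul(Add(Function('a')(-481, -470), -362291), Pow(Add(Function('Z')(-539, 485), L), -1)) = Mul(Add(Mul(-10, -481), -362291), Pow(Add(Add(90, Mul(135, 485, -539)), Rational(471275, 2)), -1)) = Mul(Add(4810, -362291), Pow(Add(Add(90, -35291025), Rational(471275, 2)), -1)) = Mul(-357481, Pow(Add(-35290935, Rational(471275, 2)), -1)) = Mul(-357481, Pow(Rational(-70110595, 2), -1)) = Mul(-357481, Rational(-2, 70110595)) = Rational(714962, 70110595)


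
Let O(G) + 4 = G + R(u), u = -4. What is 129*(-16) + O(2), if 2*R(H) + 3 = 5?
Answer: -2065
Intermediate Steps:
R(H) = 1 (R(H) = -3/2 + (1/2)*5 = -3/2 + 5/2 = 1)
O(G) = -3 + G (O(G) = -4 + (G + 1) = -4 + (1 + G) = -3 + G)
129*(-16) + O(2) = 129*(-16) + (-3 + 2) = -2064 - 1 = -2065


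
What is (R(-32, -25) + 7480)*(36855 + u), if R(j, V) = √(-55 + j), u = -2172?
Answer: 259428840 + 34683*I*√87 ≈ 2.5943e+8 + 3.235e+5*I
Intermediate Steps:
(R(-32, -25) + 7480)*(36855 + u) = (√(-55 - 32) + 7480)*(36855 - 2172) = (√(-87) + 7480)*34683 = (I*√87 + 7480)*34683 = (7480 + I*√87)*34683 = 259428840 + 34683*I*√87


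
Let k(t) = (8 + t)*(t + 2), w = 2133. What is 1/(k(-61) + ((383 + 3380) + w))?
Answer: 1/9023 ≈ 0.00011083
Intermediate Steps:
k(t) = (2 + t)*(8 + t) (k(t) = (8 + t)*(2 + t) = (2 + t)*(8 + t))
1/(k(-61) + ((383 + 3380) + w)) = 1/((16 + (-61)² + 10*(-61)) + ((383 + 3380) + 2133)) = 1/((16 + 3721 - 610) + (3763 + 2133)) = 1/(3127 + 5896) = 1/9023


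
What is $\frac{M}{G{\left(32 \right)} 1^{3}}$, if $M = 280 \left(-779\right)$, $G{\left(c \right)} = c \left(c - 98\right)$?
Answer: $\frac{27265}{264} \approx 103.28$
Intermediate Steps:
$G{\left(c \right)} = c \left(-98 + c\right)$
$M = -218120$
$\frac{M}{G{\left(32 \right)} 1^{3}} = - \frac{218120}{32 \left(-98 + 32\right) 1^{3}} = - \frac{218120}{32 \left(-66\right) 1} = - \frac{218120}{\left(-2112\right) 1} = - \frac{218120}{-2112} = \left(-218120\right) \left(- \frac{1}{2112}\right) = \frac{27265}{264}$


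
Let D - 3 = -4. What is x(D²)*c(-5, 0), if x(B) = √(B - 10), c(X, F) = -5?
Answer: -15*I ≈ -15.0*I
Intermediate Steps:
D = -1 (D = 3 - 4 = -1)
x(B) = √(-10 + B)
x(D²)*c(-5, 0) = √(-10 + (-1)²)*(-5) = √(-10 + 1)*(-5) = √(-9)*(-5) = (3*I)*(-5) = -15*I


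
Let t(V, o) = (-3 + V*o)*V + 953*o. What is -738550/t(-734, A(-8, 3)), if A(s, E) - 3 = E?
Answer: -369275/1620228 ≈ -0.22792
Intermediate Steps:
A(s, E) = 3 + E
t(V, o) = 953*o + V*(-3 + V*o) (t(V, o) = V*(-3 + V*o) + 953*o = 953*o + V*(-3 + V*o))
-738550/t(-734, A(-8, 3)) = -738550/(-3*(-734) + 953*(3 + 3) + (3 + 3)*(-734)**2) = -738550/(2202 + 953*6 + 6*538756) = -738550/(2202 + 5718 + 3232536) = -738550/3240456 = -738550*1/3240456 = -369275/1620228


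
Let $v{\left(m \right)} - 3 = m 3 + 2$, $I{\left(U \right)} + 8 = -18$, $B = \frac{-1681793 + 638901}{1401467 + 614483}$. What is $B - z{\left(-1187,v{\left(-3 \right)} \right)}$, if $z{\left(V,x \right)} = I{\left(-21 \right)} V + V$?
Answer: $- \frac{29912179571}{1007975} \approx -29676.0$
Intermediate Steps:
$B = - \frac{521446}{1007975}$ ($B = - \frac{1042892}{2015950} = \left(-1042892\right) \frac{1}{2015950} = - \frac{521446}{1007975} \approx -0.51732$)
$I{\left(U \right)} = -26$ ($I{\left(U \right)} = -8 - 18 = -26$)
$v{\left(m \right)} = 5 + 3 m$ ($v{\left(m \right)} = 3 + \left(m 3 + 2\right) = 3 + \left(3 m + 2\right) = 3 + \left(2 + 3 m\right) = 5 + 3 m$)
$z{\left(V,x \right)} = - 25 V$ ($z{\left(V,x \right)} = - 26 V + V = - 25 V$)
$B - z{\left(-1187,v{\left(-3 \right)} \right)} = - \frac{521446}{1007975} - \left(-25\right) \left(-1187\right) = - \frac{521446}{1007975} - 29675 = - \frac{29912179571}{1007975}$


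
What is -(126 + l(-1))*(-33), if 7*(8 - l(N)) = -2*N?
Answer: 30888/7 ≈ 4412.6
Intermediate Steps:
l(N) = 8 + 2*N/7 (l(N) = 8 - (-2)*N/7 = 8 + 2*N/7)
-(126 + l(-1))*(-33) = -(126 + (8 + (2/7)*(-1)))*(-33) = -(126 + (8 - 2/7))*(-33) = -(126 + 54/7)*(-33) = -936*(-33)/7 = -1*(-30888/7) = 30888/7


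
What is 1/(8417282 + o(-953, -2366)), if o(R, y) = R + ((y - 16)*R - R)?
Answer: 1/10687328 ≈ 9.3569e-8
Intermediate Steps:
o(R, y) = R*(-16 + y) (o(R, y) = R + ((-16 + y)*R - R) = R + (R*(-16 + y) - R) = R + (-R + R*(-16 + y)) = R*(-16 + y))
1/(8417282 + o(-953, -2366)) = 1/(8417282 - 953*(-16 - 2366)) = 1/(8417282 - 953*(-2382)) = 1/(8417282 + 2270046) = 1/10687328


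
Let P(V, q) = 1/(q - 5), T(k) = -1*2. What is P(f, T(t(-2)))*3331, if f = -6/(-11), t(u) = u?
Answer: -3331/7 ≈ -475.86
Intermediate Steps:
T(k) = -2
f = 6/11 (f = -6*(-1/11) = 6/11 ≈ 0.54545)
P(V, q) = 1/(-5 + q)
P(f, T(t(-2)))*3331 = 3331/(-5 - 2) = 3331/(-7) = -⅐*3331 = -3331/7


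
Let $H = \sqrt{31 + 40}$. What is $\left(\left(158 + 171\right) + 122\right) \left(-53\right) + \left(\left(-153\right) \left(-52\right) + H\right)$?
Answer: $-15947 + \sqrt{71} \approx -15939.0$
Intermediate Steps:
$H = \sqrt{71} \approx 8.4261$
$\left(\left(158 + 171\right) + 122\right) \left(-53\right) + \left(\left(-153\right) \left(-52\right) + H\right) = \left(\left(158 + 171\right) + 122\right) \left(-53\right) + \left(\left(-153\right) \left(-52\right) + \sqrt{71}\right) = \left(329 + 122\right) \left(-53\right) + \left(7956 + \sqrt{71}\right) = 451 \left(-53\right) + \left(7956 + \sqrt{71}\right) = -23903 + \left(7956 + \sqrt{71}\right) = -15947 + \sqrt{71}$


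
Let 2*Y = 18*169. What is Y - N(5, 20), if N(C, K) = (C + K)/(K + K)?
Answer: 12163/8 ≈ 1520.4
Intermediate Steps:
Y = 1521 (Y = (18*169)/2 = (½)*3042 = 1521)
N(C, K) = (C + K)/(2*K) (N(C, K) = (C + K)/((2*K)) = (C + K)*(1/(2*K)) = (C + K)/(2*K))
Y - N(5, 20) = 1521 - (5 + 20)/(2*20) = 1521 - 25/(2*20) = 1521 - 1*5/8 = 1521 - 5/8 = 12163/8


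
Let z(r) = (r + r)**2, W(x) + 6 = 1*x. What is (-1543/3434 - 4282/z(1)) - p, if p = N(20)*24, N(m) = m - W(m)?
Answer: -2086068/1717 ≈ -1214.9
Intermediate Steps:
W(x) = -6 + x (W(x) = -6 + 1*x = -6 + x)
N(m) = 6 (N(m) = m - (-6 + m) = m + (6 - m) = 6)
z(r) = 4*r**2 (z(r) = (2*r)**2 = 4*r**2)
p = 144 (p = 6*24 = 144)
(-1543/3434 - 4282/z(1)) - p = (-1543/3434 - 4282/(4*1**2)) - 1*144 = (-1543*1/3434 - 4282/(4*1)) - 144 = (-1543/3434 - 4282/4) - 144 = (-1543/3434 - 4282*1/4) - 144 = (-1543/3434 - 2141/2) - 144 = -1838820/1717 - 144 = -2086068/1717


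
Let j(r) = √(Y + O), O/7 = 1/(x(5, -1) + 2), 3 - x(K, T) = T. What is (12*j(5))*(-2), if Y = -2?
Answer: -4*I*√30 ≈ -21.909*I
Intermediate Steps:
x(K, T) = 3 - T
O = 7/6 (O = 7/((3 - 1*(-1)) + 2) = 7/((3 + 1) + 2) = 7/(4 + 2) = 7/6 ≈ 1.1667)
j(r) = I*√30/6 (j(r) = √(-2 + 7/6) = √(-⅚) = I*√30/6)
(12*j(5))*(-2) = (12*(I*√30/6))*(-2) = (2*I*√30)*(-2) = -4*I*√30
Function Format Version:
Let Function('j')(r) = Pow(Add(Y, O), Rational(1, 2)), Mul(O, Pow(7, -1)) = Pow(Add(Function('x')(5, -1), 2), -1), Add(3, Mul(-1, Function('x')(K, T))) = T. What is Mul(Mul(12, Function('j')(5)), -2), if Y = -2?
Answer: Mul(-4, I, Pow(30, Rational(1, 2))) ≈ Mul(-21.909, I)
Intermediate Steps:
Function('x')(K, T) = Add(3, Mul(-1, T))
O = Rational(7, 6) (O = Mul(7, Pow(Add(Add(3, Mul(-1, -1)), 2), -1)) = Mul(7, Pow(Add(Add(3, 1), 2), -1)) = Mul(7, Pow(Add(4, 2), -1)) = Mul(7, Pow(6, -1)) = Mul(7, Rational(1, 6)) = Rational(7, 6) ≈ 1.1667)
Function('j')(r) = Mul(Rational(1, 6), I, Pow(30, Rational(1, 2))) (Function('j')(r) = Pow(Add(-2, Rational(7, 6)), Rational(1, 2)) = Pow(Rational(-5, 6), Rational(1, 2)) = Mul(Rational(1, 6), I, Pow(30, Rational(1, 2))))
Mul(Mul(12, Function('j')(5)), -2) = Mul(Mul(12, Mul(Rational(1, 6), I, Pow(30, Rational(1, 2)))), -2) = Mul(Mul(2, I, Pow(30, Rational(1, 2))), -2) = Mul(-4, I, Pow(30, Rational(1, 2)))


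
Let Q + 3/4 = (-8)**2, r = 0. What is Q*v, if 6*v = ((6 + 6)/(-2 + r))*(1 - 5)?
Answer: 253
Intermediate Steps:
v = 4 (v = (((6 + 6)/(-2 + 0))*(1 - 5))/6 = ((12/(-2))*(-4))/6 = ((12*(-1/2))*(-4))/6 = (-6*(-4))/6 = (1/6)*24 = 4)
Q = 253/4 (Q = -3/4 + (-8)**2 = -3/4 + 64 = 253/4 ≈ 63.250)
Q*v = (253/4)*4 = 253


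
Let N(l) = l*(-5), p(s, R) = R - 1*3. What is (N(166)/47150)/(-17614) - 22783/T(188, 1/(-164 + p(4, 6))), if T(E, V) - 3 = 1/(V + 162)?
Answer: -24674300107838349/3255726492020 ≈ -7578.7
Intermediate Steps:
p(s, R) = -3 + R (p(s, R) = R - 3 = -3 + R)
N(l) = -5*l
T(E, V) = 3 + 1/(162 + V) (T(E, V) = 3 + 1/(V + 162) = 3 + 1/(162 + V))
(N(166)/47150)/(-17614) - 22783/T(188, 1/(-164 + p(4, 6))) = (-5*166/47150)/(-17614) - 22783*(162 + 1/(-164 + (-3 + 6)))/(487 + 3/(-164 + (-3 + 6))) = -830*1/47150*(-1/17614) - 22783*(162 + 1/(-164 + 3))/(487 + 3/(-164 + 3)) = -83/4715*(-1/17614) - 22783*(162 + 1/(-161))/(487 + 3/(-161)) = 83/83050010 - 22783*(162 - 1/161)/(487 + 3*(-1/161)) = 83/83050010 - 22783*26081/(161*(487 - 3/161)) = 83/83050010 - 22783/((161/26081)*(78404/161)) = 83/83050010 - 22783/78404/26081 = 83/83050010 - 22783*26081/78404 = 83/83050010 - 594203423/78404 = -24674300107838349/3255726492020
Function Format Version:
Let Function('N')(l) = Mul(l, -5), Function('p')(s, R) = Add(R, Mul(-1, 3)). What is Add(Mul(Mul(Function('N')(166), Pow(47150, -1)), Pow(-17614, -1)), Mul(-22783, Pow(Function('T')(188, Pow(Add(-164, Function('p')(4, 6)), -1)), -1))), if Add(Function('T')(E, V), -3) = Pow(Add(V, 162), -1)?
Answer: Rational(-24674300107838349, 3255726492020) ≈ -7578.7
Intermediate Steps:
Function('p')(s, R) = Add(-3, R) (Function('p')(s, R) = Add(R, -3) = Add(-3, R))
Function('N')(l) = Mul(-5, l)
Function('T')(E, V) = Add(3, Pow(Add(162, V), -1)) (Function('T')(E, V) = Add(3, Pow(Add(V, 162), -1)) = Add(3, Pow(Add(162, V), -1)))
Add(Mul(Mul(Function('N')(166), Pow(47150, -1)), Pow(-17614, -1)), Mul(-22783, Pow(Function('T')(188, Pow(Add(-164, Function('p')(4, 6)), -1)), -1))) = Add(Mul(Mul(Mul(-5, 166), Pow(47150, -1)), Pow(-17614, -1)), Mul(-22783, Pow(Mul(Pow(Add(162, Pow(Add(-164, Add(-3, 6)), -1)), -1), Add(487, Mul(3, Pow(Add(-164, Add(-3, 6)), -1)))), -1))) = Add(Mul(Mul(-830, Rational(1, 47150)), Rational(-1, 17614)), Mul(-22783, Pow(Mul(Pow(Add(162, Pow(Add(-164, 3), -1)), -1), Add(487, Mul(3, Pow(Add(-164, 3), -1)))), -1))) = Add(Mul(Rational(-83, 4715), Rational(-1, 17614)), Mul(-22783, Pow(Mul(Pow(Add(162, Pow(-161, -1)), -1), Add(487, Mul(3, Pow(-161, -1)))), -1))) = Add(Rational(83, 83050010), Mul(-22783, Pow(Mul(Pow(Add(162, Rational(-1, 161)), -1), Add(487, Mul(3, Rational(-1, 161)))), -1))) = Add(Rational(83, 83050010), Mul(-22783, Pow(Mul(Pow(Rational(26081, 161), -1), Add(487, Rational(-3, 161))), -1))) = Add(Rational(83, 83050010), Mul(-22783, Pow(Mul(Rational(161, 26081), Rational(78404, 161)), -1))) = Add(Rational(83, 83050010), Mul(-22783, Pow(Rational(78404, 26081), -1))) = Add(Rational(83, 83050010), Mul(-22783, Rational(26081, 78404))) = Add(Rational(83, 83050010), Rational(-594203423, 78404)) = Rational(-24674300107838349, 3255726492020)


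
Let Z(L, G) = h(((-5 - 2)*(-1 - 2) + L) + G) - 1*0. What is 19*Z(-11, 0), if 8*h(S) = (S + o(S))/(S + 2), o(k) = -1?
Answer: 57/32 ≈ 1.7813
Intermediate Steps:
h(S) = (-1 + S)/(8*(2 + S)) (h(S) = ((S - 1)/(S + 2))/8 = ((-1 + S)/(2 + S))/8 = (-1 + S)/(8*(2 + S)))
Z(L, G) = (20 + G + L)/(8*(23 + G + L)) (Z(L, G) = (-1 + (((-5 - 2)*(-1 - 2) + L) + G))/(8*(2 + (((-5 - 2)*(-1 - 2) + L) + G))) - 1*0 = (-1 + ((-7*(-3) + L) + G))/(8*(2 + ((-7*(-3) + L) + G))) + 0 = (-1 + ((21 + L) + G))/(8*(2 + ((21 + L) + G))) + 0 = (-1 + (21 + G + L))/(8*(2 + (21 + G + L))) + 0 = (20 + G + L)/(8*(23 + G + L)) + 0 = (20 + G + L)/(8*(23 + G + L)))
19*Z(-11, 0) = 19*((20 + 0 - 11)/(8*(23 + 0 - 11))) = 19*((⅛)*9/12) = 19*((⅛)*(1/12)*9) = 19*(3/32) = 57/32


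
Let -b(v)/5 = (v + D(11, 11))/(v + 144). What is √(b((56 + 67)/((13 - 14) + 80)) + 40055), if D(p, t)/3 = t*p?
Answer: √588299629895/3833 ≈ 200.11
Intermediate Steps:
D(p, t) = 3*p*t (D(p, t) = 3*(t*p) = 3*(p*t) = 3*p*t)
b(v) = -5*(363 + v)/(144 + v) (b(v) = -5*(v + 3*11*11)/(v + 144) = -5*(v + 363)/(144 + v) = -5*(363 + v)/(144 + v))
√(b((56 + 67)/((13 - 14) + 80)) + 40055) = √(5*(-363 - (56 + 67)/((13 - 14) + 80))/(144 + (56 + 67)/((13 - 14) + 80)) + 40055) = √(5*(-363 - 123/(-1 + 80))/(144 + 123/(-1 + 80)) + 40055) = √(5*(-363 - 123/79)/(144 + 123/79) + 40055) = √(5*(-363 - 123/79)/(144 + 123*(1/79)) + 40055) = √(5*(-363 - 1*123/79)/(144 + 123/79) + 40055) = √(5*(-363 - 123/79)/(11499/79) + 40055) = √(5*(79/11499)*(-28800/79) + 40055) = √(-48000/3833 + 40055) = √(153482815/3833) = √588299629895/3833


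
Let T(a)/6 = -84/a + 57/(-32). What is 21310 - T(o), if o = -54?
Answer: 1022945/48 ≈ 21311.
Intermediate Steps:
T(a) = -171/16 - 504/a (T(a) = 6*(-84/a + 57/(-32)) = 6*(-84/a + 57*(-1/32)) = 6*(-84/a - 57/32) = 6*(-57/32 - 84/a) = -171/16 - 504/a)
21310 - T(o) = 21310 - (-171/16 - 504/(-54)) = 21310 - (-171/16 - 504*(-1/54)) = 21310 - (-171/16 + 28/3) = 21310 - 1*(-65/48) = 21310 + 65/48 = 1022945/48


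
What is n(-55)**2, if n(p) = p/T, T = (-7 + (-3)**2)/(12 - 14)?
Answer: 3025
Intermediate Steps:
T = -1 (T = (-7 + 9)/(-2) = 2*(-1/2) = -1)
n(p) = -p (n(p) = p/(-1) = p*(-1) = -p)
n(-55)**2 = (-1*(-55))**2 = 55**2 = 3025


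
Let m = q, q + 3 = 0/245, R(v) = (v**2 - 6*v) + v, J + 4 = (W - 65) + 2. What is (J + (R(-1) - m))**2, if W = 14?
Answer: 1936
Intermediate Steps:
J = -53 (J = -4 + ((14 - 65) + 2) = -4 + (-51 + 2) = -4 - 49 = -53)
R(v) = v**2 - 5*v
q = -3 (q = -3 + 0/245 = -3 + 0*(1/245) = -3 + 0 = -3)
m = -3
(J + (R(-1) - m))**2 = (-53 + (-(-5 - 1) - 1*(-3)))**2 = (-53 + (-1*(-6) + 3))**2 = (-53 + (6 + 3))**2 = (-53 + 9)**2 = (-44)**2 = 1936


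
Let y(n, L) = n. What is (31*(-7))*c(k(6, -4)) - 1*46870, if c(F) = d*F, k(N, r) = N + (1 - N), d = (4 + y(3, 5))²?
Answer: -57503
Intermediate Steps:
d = 49 (d = (4 + 3)² = 7² = 49)
k(N, r) = 1
c(F) = 49*F
(31*(-7))*c(k(6, -4)) - 1*46870 = (31*(-7))*(49*1) - 1*46870 = -217*49 - 46870 = -10633 - 46870 = -57503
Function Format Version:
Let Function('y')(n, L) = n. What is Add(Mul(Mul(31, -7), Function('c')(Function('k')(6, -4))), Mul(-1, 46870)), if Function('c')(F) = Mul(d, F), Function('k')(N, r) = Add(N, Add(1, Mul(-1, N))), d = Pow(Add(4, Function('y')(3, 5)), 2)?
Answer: -57503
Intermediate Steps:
d = 49 (d = Pow(Add(4, 3), 2) = Pow(7, 2) = 49)
Function('k')(N, r) = 1
Function('c')(F) = Mul(49, F)
Add(Mul(Mul(31, -7), Function('c')(Function('k')(6, -4))), Mul(-1, 46870)) = Add(Mul(Mul(31, -7), Mul(49, 1)), Mul(-1, 46870)) = Add(Mul(-217, 49), -46870) = Add(-10633, -46870) = -57503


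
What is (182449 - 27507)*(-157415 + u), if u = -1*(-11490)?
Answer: -22609911350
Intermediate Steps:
u = 11490
(182449 - 27507)*(-157415 + u) = (182449 - 27507)*(-157415 + 11490) = 154942*(-145925) = -22609911350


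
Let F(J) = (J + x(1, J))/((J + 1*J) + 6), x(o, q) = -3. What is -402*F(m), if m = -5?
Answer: -804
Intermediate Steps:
F(J) = (-3 + J)/(6 + 2*J) (F(J) = (J - 3)/((J + 1*J) + 6) = (-3 + J)/((J + J) + 6) = (-3 + J)/(2*J + 6) = (-3 + J)/(6 + 2*J))
-402*F(m) = -201*(-3 - 5)/(3 - 5) = -201*(-8)/(-2) = -201*(-1)*(-8)/2 = -402*2 = -804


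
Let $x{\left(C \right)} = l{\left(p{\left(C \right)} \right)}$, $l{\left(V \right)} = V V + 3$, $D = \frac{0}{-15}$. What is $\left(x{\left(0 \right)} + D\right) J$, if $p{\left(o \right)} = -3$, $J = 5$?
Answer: $60$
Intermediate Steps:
$D = 0$ ($D = 0 \left(- \frac{1}{15}\right) = 0$)
$l{\left(V \right)} = 3 + V^{2}$ ($l{\left(V \right)} = V^{2} + 3 = 3 + V^{2}$)
$x{\left(C \right)} = 12$ ($x{\left(C \right)} = 3 + \left(-3\right)^{2} = 3 + 9 = 12$)
$\left(x{\left(0 \right)} + D\right) J = \left(12 + 0\right) 5 = 12 \cdot 5 = 60$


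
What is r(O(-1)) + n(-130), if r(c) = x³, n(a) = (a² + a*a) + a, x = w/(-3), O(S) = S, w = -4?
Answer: 909154/27 ≈ 33672.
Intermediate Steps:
x = 4/3 (x = -4/(-3) = -4*(-⅓) = 4/3 ≈ 1.3333)
n(a) = a + 2*a² (n(a) = (a² + a²) + a = 2*a² + a = a + 2*a²)
r(c) = 64/27 (r(c) = (4/3)³ = 64/27)
r(O(-1)) + n(-130) = 64/27 - 130*(1 + 2*(-130)) = 64/27 - 130*(1 - 260) = 64/27 - 130*(-259) = 64/27 + 33670 = 909154/27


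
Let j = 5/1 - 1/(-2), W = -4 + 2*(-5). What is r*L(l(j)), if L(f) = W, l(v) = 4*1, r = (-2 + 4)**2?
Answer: -56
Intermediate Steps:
r = 4 (r = 2**2 = 4)
W = -14 (W = -4 - 10 = -14)
j = 11/2 (j = 5*1 - 1*(-1/2) = 5 + 1/2 = 11/2 ≈ 5.5000)
l(v) = 4
L(f) = -14
r*L(l(j)) = 4*(-14) = -56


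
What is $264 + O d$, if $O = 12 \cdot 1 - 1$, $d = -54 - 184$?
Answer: $-2354$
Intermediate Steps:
$d = -238$
$O = 11$ ($O = 12 - 1 = 11$)
$264 + O d = 264 + 11 \left(-238\right) = 264 - 2618 = -2354$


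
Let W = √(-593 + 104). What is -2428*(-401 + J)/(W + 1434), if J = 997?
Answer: -691708064/685615 + 1447088*I*√489/2056845 ≈ -1008.9 + 15.558*I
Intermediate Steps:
W = I*√489 (W = √(-489) = I*√489 ≈ 22.113*I)
-2428*(-401 + J)/(W + 1434) = -2428*(-401 + 997)/(I*√489 + 1434) = -1447088/(1434 + I*√489)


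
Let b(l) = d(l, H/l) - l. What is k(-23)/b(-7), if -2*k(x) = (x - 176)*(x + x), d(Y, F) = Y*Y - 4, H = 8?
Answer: -4577/52 ≈ -88.019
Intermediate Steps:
d(Y, F) = -4 + Y**2 (d(Y, F) = Y**2 - 4 = -4 + Y**2)
k(x) = -x*(-176 + x) (k(x) = -(x - 176)*(x + x)/2 = -(-176 + x)*2*x/2 = -x*(-176 + x))
b(l) = -4 + l**2 - l (b(l) = (-4 + l**2) - l = -4 + l**2 - l)
k(-23)/b(-7) = (-23*(176 - 1*(-23)))/(-4 + (-7)**2 - 1*(-7)) = (-23*(176 + 23))/(-4 + 49 + 7) = -23*199/52 = -4577*1/52 = -4577/52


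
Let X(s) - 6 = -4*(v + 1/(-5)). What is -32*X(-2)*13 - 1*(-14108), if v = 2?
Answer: 73036/5 ≈ 14607.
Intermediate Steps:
X(s) = -6/5 (X(s) = 6 - 4*(2 + 1/(-5)) = 6 - 4*(2 - ⅕) = 6 - 4*9/5 = 6 - 36/5 = -6/5)
-32*X(-2)*13 - 1*(-14108) = -32*(-6/5)*13 - 1*(-14108) = (192/5)*13 + 14108 = 2496/5 + 14108 = 73036/5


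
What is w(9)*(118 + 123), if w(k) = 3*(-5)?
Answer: -3615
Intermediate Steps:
w(k) = -15
w(9)*(118 + 123) = -15*(118 + 123) = -15*241 = -3615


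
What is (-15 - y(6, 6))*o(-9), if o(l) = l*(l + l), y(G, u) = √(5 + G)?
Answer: -2430 - 162*√11 ≈ -2967.3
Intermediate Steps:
o(l) = 2*l² (o(l) = l*(2*l) = 2*l²)
(-15 - y(6, 6))*o(-9) = (-15 - √(5 + 6))*(2*(-9)²) = (-15 - √11)*(2*81) = (-15 - √11)*162 = -2430 - 162*√11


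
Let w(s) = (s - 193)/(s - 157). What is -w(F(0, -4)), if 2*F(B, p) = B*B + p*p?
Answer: -185/149 ≈ -1.2416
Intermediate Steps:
F(B, p) = B**2/2 + p**2/2 (F(B, p) = (B*B + p*p)/2 = (B**2 + p**2)/2 = B**2/2 + p**2/2)
w(s) = (-193 + s)/(-157 + s)
-w(F(0, -4)) = -(-193 + ((1/2)*0**2 + (1/2)*(-4)**2))/(-157 + ((1/2)*0**2 + (1/2)*(-4)**2)) = -(-193 + ((1/2)*0 + (1/2)*16))/(-157 + ((1/2)*0 + (1/2)*16)) = -(-193 + (0 + 8))/(-157 + (0 + 8)) = -(-193 + 8)/(-157 + 8) = -(-185)/(-149) = -(-1)*(-185)/149 = -1*185/149 = -185/149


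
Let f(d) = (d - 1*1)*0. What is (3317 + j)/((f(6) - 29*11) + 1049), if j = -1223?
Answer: 1047/365 ≈ 2.8685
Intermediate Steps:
f(d) = 0 (f(d) = (d - 1)*0 = (-1 + d)*0 = 0)
(3317 + j)/((f(6) - 29*11) + 1049) = (3317 - 1223)/((0 - 29*11) + 1049) = 2094/((0 - 319) + 1049) = 2094/(-319 + 1049) = 2094/730 = 2094*(1/730) = 1047/365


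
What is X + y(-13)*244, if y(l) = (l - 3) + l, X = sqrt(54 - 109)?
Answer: -7076 + I*sqrt(55) ≈ -7076.0 + 7.4162*I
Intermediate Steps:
X = I*sqrt(55) (X = sqrt(-55) = I*sqrt(55) ≈ 7.4162*I)
y(l) = -3 + 2*l (y(l) = (-3 + l) + l = -3 + 2*l)
X + y(-13)*244 = I*sqrt(55) + (-3 + 2*(-13))*244 = I*sqrt(55) + (-3 - 26)*244 = I*sqrt(55) - 29*244 = I*sqrt(55) - 7076 = -7076 + I*sqrt(55)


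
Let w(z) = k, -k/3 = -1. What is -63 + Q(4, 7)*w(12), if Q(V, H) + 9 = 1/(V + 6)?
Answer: -897/10 ≈ -89.700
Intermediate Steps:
k = 3 (k = -3*(-1) = 3)
w(z) = 3
Q(V, H) = -9 + 1/(6 + V) (Q(V, H) = -9 + 1/(V + 6) = -9 + 1/(6 + V))
-63 + Q(4, 7)*w(12) = -63 + ((-53 - 9*4)/(6 + 4))*3 = -63 + ((-53 - 36)/10)*3 = -63 + ((1/10)*(-89))*3 = -63 - 89/10*3 = -63 - 267/10 = -897/10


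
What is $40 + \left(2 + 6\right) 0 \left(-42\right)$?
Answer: $40$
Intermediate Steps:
$40 + \left(2 + 6\right) 0 \left(-42\right) = 40 + 8 \cdot 0 \left(-42\right) = 40 + 0 \left(-42\right) = 40 + 0 = 40$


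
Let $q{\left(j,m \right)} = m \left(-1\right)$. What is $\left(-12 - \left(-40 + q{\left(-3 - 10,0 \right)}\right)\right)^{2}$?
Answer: $784$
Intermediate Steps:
$q{\left(j,m \right)} = - m$
$\left(-12 - \left(-40 + q{\left(-3 - 10,0 \right)}\right)\right)^{2} = \left(-12 + \left(40 - \left(-1\right) 0\right)\right)^{2} = \left(-12 + \left(40 - 0\right)\right)^{2} = \left(-12 + \left(40 + 0\right)\right)^{2} = \left(-12 + 40\right)^{2} = 28^{2} = 784$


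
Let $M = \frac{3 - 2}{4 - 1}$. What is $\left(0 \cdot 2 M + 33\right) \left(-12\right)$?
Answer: $-396$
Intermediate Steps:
$M = \frac{1}{3}$ ($M = 1 \cdot \frac{1}{3} = \frac{1}{3} \approx 0.33333$)
$\left(0 \cdot 2 M + 33\right) \left(-12\right) = \left(0 \cdot 2 \cdot \frac{1}{3} + 33\right) \left(-12\right) = \left(0 \cdot \frac{1}{3} + 33\right) \left(-12\right) = \left(0 + 33\right) \left(-12\right) = 33 \left(-12\right) = -396$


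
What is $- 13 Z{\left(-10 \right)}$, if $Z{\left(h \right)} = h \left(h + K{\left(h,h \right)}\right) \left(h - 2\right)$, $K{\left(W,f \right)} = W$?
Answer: $31200$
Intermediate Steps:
$Z{\left(h \right)} = 2 h^{2} \left(-2 + h\right)$ ($Z{\left(h \right)} = h \left(h + h\right) \left(h - 2\right) = h 2 h \left(-2 + h\right) = 2 h^{2} \left(-2 + h\right)$)
$- 13 Z{\left(-10 \right)} = - 13 \cdot 2 \left(-10\right)^{2} \left(-2 - 10\right) = - 13 \cdot 2 \cdot 100 \left(-12\right) = \left(-13\right) \left(-2400\right) = 31200$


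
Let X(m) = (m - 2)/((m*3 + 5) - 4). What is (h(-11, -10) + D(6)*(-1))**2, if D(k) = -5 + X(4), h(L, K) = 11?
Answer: 42436/169 ≈ 251.10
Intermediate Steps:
X(m) = (-2 + m)/(1 + 3*m) (X(m) = (-2 + m)/((3*m + 5) - 4) = (-2 + m)/((5 + 3*m) - 4) = (-2 + m)/(1 + 3*m))
D(k) = -63/13 (D(k) = -5 + (-2 + 4)/(1 + 3*4) = -5 + 2/(1 + 12) = -5 + 2/13 = -63/13)
(h(-11, -10) + D(6)*(-1))**2 = (11 - 63/13*(-1))**2 = (11 + 63/13)**2 = (206/13)**2 = 42436/169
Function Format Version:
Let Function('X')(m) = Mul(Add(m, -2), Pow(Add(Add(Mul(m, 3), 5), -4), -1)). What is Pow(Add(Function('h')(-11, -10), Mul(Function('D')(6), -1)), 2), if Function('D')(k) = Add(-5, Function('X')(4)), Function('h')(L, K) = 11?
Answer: Rational(42436, 169) ≈ 251.10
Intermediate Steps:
Function('X')(m) = Mul(Pow(Add(1, Mul(3, m)), -1), Add(-2, m)) (Function('X')(m) = Mul(Add(-2, m), Pow(Add(Add(Mul(3, m), 5), -4), -1)) = Mul(Add(-2, m), Pow(Add(Add(5, Mul(3, m)), -4), -1)) = Mul(Add(-2, m), Pow(Add(1, Mul(3, m)), -1)) = Mul(Pow(Add(1, Mul(3, m)), -1), Add(-2, m)))
Function('D')(k) = Rational(-63, 13) (Function('D')(k) = Add(-5, Mul(Pow(Add(1, Mul(3, 4)), -1), Add(-2, 4))) = Add(-5, Mul(Pow(Add(1, 12), -1), 2)) = Add(-5, Mul(Pow(13, -1), 2)) = Add(-5, Mul(Rational(1, 13), 2)) = Add(-5, Rational(2, 13)) = Rational(-63, 13))
Pow(Add(Function('h')(-11, -10), Mul(Function('D')(6), -1)), 2) = Pow(Add(11, Mul(Rational(-63, 13), -1)), 2) = Pow(Add(11, Rational(63, 13)), 2) = Pow(Rational(206, 13), 2) = Rational(42436, 169)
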